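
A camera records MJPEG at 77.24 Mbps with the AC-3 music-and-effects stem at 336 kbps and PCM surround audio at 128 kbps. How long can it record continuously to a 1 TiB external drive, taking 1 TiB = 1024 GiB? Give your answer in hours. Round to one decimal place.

Audio total: 336 + 128 = 464 kbps = 0.464 Mbps.
Total bitrate: 77.24 + 0.464 = 77.704 Mbps.
Capacity: 1 TiB = 8,796,093 Mb.
Recording time: 8,796,093 / 77.704 = 113,200 s ≈ 31.4 hours.

31.4 hours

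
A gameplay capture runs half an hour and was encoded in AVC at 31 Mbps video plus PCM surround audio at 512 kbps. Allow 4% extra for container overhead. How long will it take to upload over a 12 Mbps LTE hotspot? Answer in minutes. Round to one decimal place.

30 min = 1800 s
Audio: 512 kbps = 0.512 Mbps.
Total bitrate: 31.512 Mbps.
File: 31.512 Mbps × 1800 s = 56721.6 Mb.
With 4% container overhead: ×1.04. → 58990.5 Mb.
At 12 Mbps: 58990.5 / 12 = 4915.9 s ≈ 81.9 minutes.

81.9 minutes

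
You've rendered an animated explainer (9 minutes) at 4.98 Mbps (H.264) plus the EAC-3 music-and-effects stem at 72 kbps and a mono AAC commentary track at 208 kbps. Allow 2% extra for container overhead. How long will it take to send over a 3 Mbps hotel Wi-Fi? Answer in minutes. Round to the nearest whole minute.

9 min = 540 s
Audio total: 72 + 208 = 280 kbps = 0.280 Mbps.
Total bitrate: 5.260 Mbps.
File: 5.260 Mbps × 540 s = 2840.4 Mb.
With 2% container overhead: ×1.02. → 2897.2 Mb.
At 3 Mbps: 2897.2 / 3 = 965.7 s ≈ 16.1 minutes.

16 minutes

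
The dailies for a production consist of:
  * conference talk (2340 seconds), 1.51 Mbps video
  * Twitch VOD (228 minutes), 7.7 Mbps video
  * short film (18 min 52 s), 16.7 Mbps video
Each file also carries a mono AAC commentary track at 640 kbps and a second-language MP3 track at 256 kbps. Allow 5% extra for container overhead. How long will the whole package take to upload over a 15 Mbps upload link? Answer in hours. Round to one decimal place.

2.8 hours

Audio total: 640 + 256 = 896 kbps = 0.896 Mbps.
conference talk: 2.406 Mbps × 2340 s × 1.05 = 5911.5 Mb
Twitch VOD: 8.596 Mbps × 13680 s × 1.05 = 123472.9 Mb
short film: 17.596 Mbps × 1132 s × 1.05 = 20914.6 Mb
Total: 150299.1 Mb = 18787.4 MB.
At 15 Mbps: 150299.1 / 15 = 10020 s ≈ 2.78 hours.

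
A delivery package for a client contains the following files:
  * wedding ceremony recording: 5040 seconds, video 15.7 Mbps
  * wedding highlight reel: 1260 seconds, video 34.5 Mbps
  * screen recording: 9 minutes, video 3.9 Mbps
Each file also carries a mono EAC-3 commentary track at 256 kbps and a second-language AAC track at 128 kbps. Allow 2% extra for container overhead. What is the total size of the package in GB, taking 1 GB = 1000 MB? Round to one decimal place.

16.2 GB

Audio total: 256 + 128 = 384 kbps = 0.384 Mbps.
wedding ceremony recording: 16.084 Mbps × 5040 s × 1.02 = 82684.6 Mb
wedding highlight reel: 34.884 Mbps × 1260 s × 1.02 = 44832.9 Mb
screen recording: 4.284 Mbps × 540 s × 1.02 = 2359.6 Mb
Total: 129877.2 Mb = 16234.6 MB.
= 16.23 GB.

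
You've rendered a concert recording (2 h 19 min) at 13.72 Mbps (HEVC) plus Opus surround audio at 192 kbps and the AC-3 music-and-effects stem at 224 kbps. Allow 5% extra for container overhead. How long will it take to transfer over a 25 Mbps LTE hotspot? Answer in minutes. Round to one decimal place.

2 h 19 min = 139 min = 8340 s
Audio total: 192 + 224 = 416 kbps = 0.416 Mbps.
Total bitrate: 14.136 Mbps.
File: 14.136 Mbps × 8340 s = 117894.2 Mb.
With 5% container overhead: ×1.05. → 123789.0 Mb.
At 25 Mbps: 123789.0 / 25 = 4951.6 s ≈ 82.5 minutes.

82.5 minutes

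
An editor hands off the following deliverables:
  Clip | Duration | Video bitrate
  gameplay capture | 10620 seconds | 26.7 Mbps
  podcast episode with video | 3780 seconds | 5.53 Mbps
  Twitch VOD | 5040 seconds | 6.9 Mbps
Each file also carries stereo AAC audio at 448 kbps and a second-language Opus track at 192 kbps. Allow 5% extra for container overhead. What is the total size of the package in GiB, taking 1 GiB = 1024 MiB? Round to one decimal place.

43.0 GiB

Audio total: 448 + 192 = 640 kbps = 0.640 Mbps.
gameplay capture: 27.340 Mbps × 10620 s × 1.05 = 304868.3 Mb
podcast episode with video: 6.170 Mbps × 3780 s × 1.05 = 24488.7 Mb
Twitch VOD: 7.540 Mbps × 5040 s × 1.05 = 39901.7 Mb
Total: 369258.8 Mb = 46157.3 MB.
= 42.99 GiB.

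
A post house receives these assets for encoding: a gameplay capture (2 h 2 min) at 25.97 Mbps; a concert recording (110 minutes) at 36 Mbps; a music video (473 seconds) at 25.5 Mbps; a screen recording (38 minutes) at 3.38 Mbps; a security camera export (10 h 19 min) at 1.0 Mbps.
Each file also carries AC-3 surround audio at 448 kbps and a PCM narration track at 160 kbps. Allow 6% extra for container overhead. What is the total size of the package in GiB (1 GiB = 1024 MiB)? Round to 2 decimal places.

Audio total: 448 + 160 = 608 kbps = 0.608 Mbps.
gameplay capture: 26.578 Mbps × 7320 s × 1.06 = 206224.0 Mb
concert recording: 36.608 Mbps × 6600 s × 1.06 = 256109.6 Mb
music video: 26.108 Mbps × 473 s × 1.06 = 13090.0 Mb
screen recording: 3.988 Mbps × 2280 s × 1.06 = 9638.2 Mb
security camera export: 1.608 Mbps × 37140 s × 1.06 = 63304.4 Mb
Total: 548366.2 Mb = 68545.8 MB.
= 63.84 GiB.

63.84 GiB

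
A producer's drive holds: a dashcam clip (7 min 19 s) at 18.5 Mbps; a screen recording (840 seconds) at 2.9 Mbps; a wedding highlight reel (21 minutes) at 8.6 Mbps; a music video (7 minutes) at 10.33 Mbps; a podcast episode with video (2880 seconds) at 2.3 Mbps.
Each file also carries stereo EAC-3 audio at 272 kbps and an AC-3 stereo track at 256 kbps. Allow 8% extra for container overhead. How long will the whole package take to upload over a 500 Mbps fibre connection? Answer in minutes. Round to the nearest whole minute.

Audio total: 272 + 256 = 528 kbps = 0.528 Mbps.
dashcam clip: 19.028 Mbps × 439 s × 1.08 = 9021.6 Mb
screen recording: 3.428 Mbps × 840 s × 1.08 = 3109.9 Mb
wedding highlight reel: 9.128 Mbps × 1260 s × 1.08 = 12421.4 Mb
music video: 10.858 Mbps × 420 s × 1.08 = 4925.2 Mb
podcast episode with video: 2.828 Mbps × 2880 s × 1.08 = 8796.2 Mb
Total: 38274.2 Mb = 4784.3 MB.
At 500 Mbps: 38274.2 / 500 = 77 s ≈ 1.28 minutes.

1 minutes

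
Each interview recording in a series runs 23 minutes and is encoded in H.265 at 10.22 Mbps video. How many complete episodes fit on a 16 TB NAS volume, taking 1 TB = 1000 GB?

9075

23 min = 1380 s
Per item: 10.220 Mbps × 1380 s = 14,104 Mb = 1,763 MB.
Capacity: 16 TB = 128,000,000 Mb; 9075.70 items → 9075 complete.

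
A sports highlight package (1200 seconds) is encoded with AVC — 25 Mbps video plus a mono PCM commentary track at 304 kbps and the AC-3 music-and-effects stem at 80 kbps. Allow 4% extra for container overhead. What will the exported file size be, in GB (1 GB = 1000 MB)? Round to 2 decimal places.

Audio total: 304 + 80 = 384 kbps = 0.384 Mbps.
Total bitrate: 25 + 0.384 = 25.384 Mbps.
Stream data: 25.384 Mbps × 1200 s = 30460.8 Mb.
With 4% container overhead: ×1.04.
31,679 Mb ÷ 8 = 3,960 MB → 3.960 GB.

3.96 GB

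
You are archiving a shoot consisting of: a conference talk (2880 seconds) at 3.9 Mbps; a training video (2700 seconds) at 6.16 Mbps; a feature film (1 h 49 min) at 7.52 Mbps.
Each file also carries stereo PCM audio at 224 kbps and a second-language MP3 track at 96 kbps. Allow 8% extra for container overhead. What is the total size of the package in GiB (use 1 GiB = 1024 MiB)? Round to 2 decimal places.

Audio total: 224 + 96 = 320 kbps = 0.320 Mbps.
conference talk: 4.220 Mbps × 2880 s × 1.08 = 13125.9 Mb
training video: 6.480 Mbps × 2700 s × 1.08 = 18895.7 Mb
feature film: 7.840 Mbps × 6540 s × 1.08 = 55375.5 Mb
Total: 87397.1 Mb = 10924.6 MB.
= 10.17 GiB.

10.17 GiB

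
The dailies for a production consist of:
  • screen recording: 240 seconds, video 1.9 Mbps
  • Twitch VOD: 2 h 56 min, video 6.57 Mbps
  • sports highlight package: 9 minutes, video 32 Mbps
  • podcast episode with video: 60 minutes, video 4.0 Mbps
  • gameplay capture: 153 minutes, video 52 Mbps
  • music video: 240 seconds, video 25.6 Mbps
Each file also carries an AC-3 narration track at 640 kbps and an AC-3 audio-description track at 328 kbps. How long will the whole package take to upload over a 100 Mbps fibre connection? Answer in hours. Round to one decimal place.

Audio total: 640 + 328 = 968 kbps = 0.968 Mbps.
screen recording: 2.868 Mbps × 240 s = 688.3 Mb
Twitch VOD: 7.538 Mbps × 10560 s = 79601.3 Mb
sports highlight package: 32.968 Mbps × 540 s = 17802.7 Mb
podcast episode with video: 4.968 Mbps × 3600 s = 17884.8 Mb
gameplay capture: 52.968 Mbps × 9180 s = 486246.2 Mb
music video: 26.568 Mbps × 240 s = 6376.3 Mb
Total: 608599.7 Mb = 76075.0 MB.
At 100 Mbps: 608599.7 / 100 = 6086 s ≈ 1.69 hours.

1.7 hours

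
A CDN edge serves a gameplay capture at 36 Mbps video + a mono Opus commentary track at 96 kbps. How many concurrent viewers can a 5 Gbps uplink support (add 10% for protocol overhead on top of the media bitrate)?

125

Audio: 96 kbps = 0.096 Mbps.
Per-viewer media rate: 36.096 Mbps.
On the wire with 10% overhead: 39.706 Mbps.
5 Gbps = 5,000 Mbps; 5,000 / 39.706 = 125.93 → 125 viewers.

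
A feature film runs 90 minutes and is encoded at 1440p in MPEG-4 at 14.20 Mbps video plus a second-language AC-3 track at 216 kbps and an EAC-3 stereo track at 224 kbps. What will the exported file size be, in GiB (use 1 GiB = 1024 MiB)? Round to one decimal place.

90 min = 5400 s
Audio total: 216 + 224 = 440 kbps = 0.440 Mbps.
Total bitrate: 14.20 + 0.440 = 14.640 Mbps.
Stream data: 14.640 Mbps × 5400 s = 79056.0 Mb.
79,056 Mb = 9,882,000,000 bytes ÷ 1,073,741,824 = 9.203 GiB.

9.2 GiB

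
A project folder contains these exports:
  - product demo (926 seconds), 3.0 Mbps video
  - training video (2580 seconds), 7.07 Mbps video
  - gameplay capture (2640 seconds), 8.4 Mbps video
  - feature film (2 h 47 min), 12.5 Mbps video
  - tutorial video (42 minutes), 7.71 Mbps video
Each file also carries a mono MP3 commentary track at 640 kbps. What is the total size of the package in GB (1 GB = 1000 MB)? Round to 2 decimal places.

Audio: 640 kbps = 0.640 Mbps.
product demo: 3.640 Mbps × 926 s = 3370.6 Mb
training video: 7.710 Mbps × 2580 s = 19891.8 Mb
gameplay capture: 9.040 Mbps × 2640 s = 23865.6 Mb
feature film: 13.140 Mbps × 10020 s = 131662.8 Mb
tutorial video: 8.350 Mbps × 2520 s = 21042.0 Mb
Total: 199832.8 Mb = 24979.1 MB.
= 24.98 GB.

24.98 GB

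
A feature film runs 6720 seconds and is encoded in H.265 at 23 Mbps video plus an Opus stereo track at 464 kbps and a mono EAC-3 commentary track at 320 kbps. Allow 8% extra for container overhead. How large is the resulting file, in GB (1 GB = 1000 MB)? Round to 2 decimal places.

21.58 GB

Audio total: 464 + 320 = 784 kbps = 0.784 Mbps.
Total bitrate: 23 + 0.784 = 23.784 Mbps.
Stream data: 23.784 Mbps × 6720 s = 159828.5 Mb.
With 8% container overhead: ×1.08.
172,615 Mb ÷ 8 = 21,577 MB → 21.58 GB.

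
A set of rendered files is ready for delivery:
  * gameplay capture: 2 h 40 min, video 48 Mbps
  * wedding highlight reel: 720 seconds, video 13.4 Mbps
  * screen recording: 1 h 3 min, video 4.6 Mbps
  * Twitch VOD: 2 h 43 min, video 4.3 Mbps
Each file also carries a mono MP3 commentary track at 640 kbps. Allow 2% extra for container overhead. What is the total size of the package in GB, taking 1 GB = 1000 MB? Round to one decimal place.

Audio: 640 kbps = 0.640 Mbps.
gameplay capture: 48.640 Mbps × 9600 s × 1.02 = 476282.9 Mb
wedding highlight reel: 14.040 Mbps × 720 s × 1.02 = 10311.0 Mb
screen recording: 5.240 Mbps × 3780 s × 1.02 = 20203.3 Mb
Twitch VOD: 4.940 Mbps × 9780 s × 1.02 = 49279.5 Mb
Total: 556076.7 Mb = 69509.6 MB.
= 69.51 GB.

69.5 GB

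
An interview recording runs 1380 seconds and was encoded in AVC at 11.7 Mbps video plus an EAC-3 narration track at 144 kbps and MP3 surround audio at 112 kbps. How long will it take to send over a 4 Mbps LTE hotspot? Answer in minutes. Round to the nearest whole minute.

69 minutes

Audio total: 144 + 112 = 256 kbps = 0.256 Mbps.
Total bitrate: 11.956 Mbps.
File: 11.956 Mbps × 1380 s = 16499.3 Mb.
At 4 Mbps: 16499.3 / 4 = 4124.8 s ≈ 68.7 minutes.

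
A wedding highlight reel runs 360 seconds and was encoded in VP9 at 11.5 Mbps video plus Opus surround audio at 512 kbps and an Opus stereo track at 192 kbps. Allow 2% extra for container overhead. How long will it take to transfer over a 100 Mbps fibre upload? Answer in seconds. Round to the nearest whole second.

45 seconds

Audio total: 512 + 192 = 704 kbps = 0.704 Mbps.
Total bitrate: 12.204 Mbps.
File: 12.204 Mbps × 360 s = 4393.4 Mb.
With 2% container overhead: ×1.02. → 4481.3 Mb.
At 100 Mbps: 4481.3 / 100 = 44.8 s ≈ 44.8 seconds.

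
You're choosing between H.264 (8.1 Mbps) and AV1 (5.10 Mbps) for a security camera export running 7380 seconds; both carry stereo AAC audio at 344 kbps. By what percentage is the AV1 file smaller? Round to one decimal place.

35.5%

Audio: 344 kbps = 0.344 Mbps.
H.264: 8.444 Mbps × 7380 s = 62316.7 Mb = 7.790 GB.
AV1: 5.444 Mbps × 7380 s = 40176.7 Mb = 5.022 GB.
Reduction: (1 − 5.022/7.790) × 100 = 35.53%.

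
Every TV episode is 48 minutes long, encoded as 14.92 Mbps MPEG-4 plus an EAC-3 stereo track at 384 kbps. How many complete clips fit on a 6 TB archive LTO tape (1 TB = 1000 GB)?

48 min = 2880 s
Audio: 384 kbps = 0.384 Mbps.
Total bitrate: 15.304 Mbps.
Per item: 15.304 Mbps × 2880 s = 44,076 Mb = 5,509 MB.
Capacity: 6 TB = 48,000,000 Mb; 1089.04 items → 1089 complete.

1089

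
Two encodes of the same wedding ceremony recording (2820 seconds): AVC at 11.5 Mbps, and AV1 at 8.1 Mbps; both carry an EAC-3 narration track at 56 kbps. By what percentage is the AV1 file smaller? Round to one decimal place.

29.4%

Audio: 56 kbps = 0.056 Mbps.
AVC: 11.556 Mbps × 2820 s = 32587.9 Mb = 3.794 GiB.
AV1: 8.156 Mbps × 2820 s = 22999.9 Mb = 2.678 GiB.
Reduction: (1 − 2.678/3.794) × 100 = 29.42%.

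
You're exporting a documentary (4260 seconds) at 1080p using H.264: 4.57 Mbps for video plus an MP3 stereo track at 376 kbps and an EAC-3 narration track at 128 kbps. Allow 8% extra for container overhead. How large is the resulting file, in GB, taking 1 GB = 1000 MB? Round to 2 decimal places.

Audio total: 376 + 128 = 504 kbps = 0.504 Mbps.
Total bitrate: 4.57 + 0.504 = 5.074 Mbps.
Stream data: 5.074 Mbps × 4260 s = 21615.2 Mb.
With 8% container overhead: ×1.08.
23,344 Mb ÷ 8 = 2,918 MB → 2.918 GB.

2.92 GB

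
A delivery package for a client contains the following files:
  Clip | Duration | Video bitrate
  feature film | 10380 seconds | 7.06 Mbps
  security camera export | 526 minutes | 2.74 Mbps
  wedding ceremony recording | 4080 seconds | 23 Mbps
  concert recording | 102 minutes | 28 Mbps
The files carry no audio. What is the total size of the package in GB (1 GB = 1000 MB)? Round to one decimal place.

feature film: 7.060 Mbps × 10380 s = 73282.8 Mb
security camera export: 2.740 Mbps × 31560 s = 86474.4 Mb
wedding ceremony recording: 23.000 Mbps × 4080 s = 93840.0 Mb
concert recording: 28.000 Mbps × 6120 s = 171360.0 Mb
Total: 424957.2 Mb = 53119.7 MB.
= 53.12 GB.

53.1 GB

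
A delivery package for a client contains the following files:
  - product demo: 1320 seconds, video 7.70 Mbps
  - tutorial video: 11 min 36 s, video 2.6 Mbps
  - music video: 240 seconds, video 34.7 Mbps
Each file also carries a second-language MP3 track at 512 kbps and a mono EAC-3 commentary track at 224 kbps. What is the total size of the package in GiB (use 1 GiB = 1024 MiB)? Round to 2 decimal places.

2.56 GiB

Audio total: 512 + 224 = 736 kbps = 0.736 Mbps.
product demo: 8.436 Mbps × 1320 s = 11135.5 Mb
tutorial video: 3.336 Mbps × 696 s = 2321.9 Mb
music video: 35.436 Mbps × 240 s = 8504.6 Mb
Total: 21962.0 Mb = 2745.3 MB.
= 2.557 GiB.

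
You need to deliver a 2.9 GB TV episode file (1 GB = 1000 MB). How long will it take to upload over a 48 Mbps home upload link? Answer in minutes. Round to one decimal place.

File: 2.9 GB = 23200.0 Mb.
At 48 Mbps: 23200.0 / 48 = 483.3 s ≈ 8.06 minutes.

8.1 minutes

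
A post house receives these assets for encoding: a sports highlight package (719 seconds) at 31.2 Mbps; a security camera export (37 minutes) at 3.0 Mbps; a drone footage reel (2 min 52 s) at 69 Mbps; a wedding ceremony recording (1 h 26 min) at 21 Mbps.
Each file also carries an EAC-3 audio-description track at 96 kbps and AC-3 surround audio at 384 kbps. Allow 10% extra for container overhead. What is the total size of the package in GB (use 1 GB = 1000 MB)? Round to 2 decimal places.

21.08 GB

Audio total: 96 + 384 = 480 kbps = 0.480 Mbps.
sports highlight package: 31.680 Mbps × 719 s × 1.10 = 25055.7 Mb
security camera export: 3.480 Mbps × 2220 s × 1.10 = 8498.2 Mb
drone footage reel: 69.480 Mbps × 172 s × 1.10 = 13145.6 Mb
wedding ceremony recording: 21.480 Mbps × 5160 s × 1.10 = 121920.5 Mb
Total: 168620.0 Mb = 21077.5 MB.
= 21.08 GB.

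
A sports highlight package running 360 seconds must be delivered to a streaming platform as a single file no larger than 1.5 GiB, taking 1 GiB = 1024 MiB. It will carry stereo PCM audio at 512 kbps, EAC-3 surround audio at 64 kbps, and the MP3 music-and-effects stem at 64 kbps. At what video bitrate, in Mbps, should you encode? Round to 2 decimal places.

35.15 Mbps

Budget: 1.5 GiB = 12884.9 Mb.
Total bitrate budget: 12884.9 Mb / 360 s = 35.791 Mbps.
Audio total: 512 + 64 + 64 = 640 kbps = 0.640 Mbps.
Video: 35.791 − 0.640 = 35.151 Mbps.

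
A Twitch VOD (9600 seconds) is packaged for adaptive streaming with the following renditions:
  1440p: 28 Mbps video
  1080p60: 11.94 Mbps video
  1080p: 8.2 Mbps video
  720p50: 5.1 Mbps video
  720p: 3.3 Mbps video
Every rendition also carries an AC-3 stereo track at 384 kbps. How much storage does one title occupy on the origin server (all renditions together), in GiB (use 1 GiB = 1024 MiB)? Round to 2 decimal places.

Audio: 384 kbps = 0.384 Mbps.
Sum of rendition bitrates: (28+0.384) + (11.94+0.384) + (8.2+0.384) + (5.1+0.384) + (3.3+0.384) = 58.460 Mbps.
× 9600 s = 561,216 Mb = 70,152 MB = 65.33 GiB.

65.33 GiB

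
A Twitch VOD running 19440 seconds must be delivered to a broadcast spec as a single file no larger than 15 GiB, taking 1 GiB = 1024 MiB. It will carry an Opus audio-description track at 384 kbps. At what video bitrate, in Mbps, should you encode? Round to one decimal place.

6.2 Mbps

Budget: 15 GiB = 128849.0 Mb.
Total bitrate budget: 128849.0 Mb / 19440 s = 6.628 Mbps.
Audio: 384 kbps = 0.384 Mbps.
Video: 6.628 − 0.384 = 6.244 Mbps.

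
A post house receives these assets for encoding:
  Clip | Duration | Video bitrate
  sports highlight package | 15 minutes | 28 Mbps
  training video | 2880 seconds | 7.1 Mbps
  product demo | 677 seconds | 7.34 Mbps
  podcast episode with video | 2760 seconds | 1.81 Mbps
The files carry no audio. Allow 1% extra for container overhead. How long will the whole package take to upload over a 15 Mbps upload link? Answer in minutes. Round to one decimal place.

62.4 minutes

sports highlight package: 28.000 Mbps × 900 s × 1.01 = 25452.0 Mb
training video: 7.100 Mbps × 2880 s × 1.01 = 20652.5 Mb
product demo: 7.340 Mbps × 677 s × 1.01 = 5018.9 Mb
podcast episode with video: 1.810 Mbps × 2760 s × 1.01 = 5045.6 Mb
Total: 56168.9 Mb = 7021.1 MB.
At 15 Mbps: 56168.9 / 15 = 3745 s ≈ 62.4 minutes.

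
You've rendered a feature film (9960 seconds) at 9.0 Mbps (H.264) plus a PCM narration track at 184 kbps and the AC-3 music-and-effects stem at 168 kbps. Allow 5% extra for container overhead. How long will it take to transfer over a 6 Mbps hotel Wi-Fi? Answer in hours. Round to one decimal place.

4.5 hours

Audio total: 184 + 168 = 352 kbps = 0.352 Mbps.
Total bitrate: 9.352 Mbps.
File: 9.352 Mbps × 9960 s = 93145.9 Mb.
With 5% container overhead: ×1.05. → 97803.2 Mb.
At 6 Mbps: 97803.2 / 6 = 16300.5 s ≈ 4.53 hours.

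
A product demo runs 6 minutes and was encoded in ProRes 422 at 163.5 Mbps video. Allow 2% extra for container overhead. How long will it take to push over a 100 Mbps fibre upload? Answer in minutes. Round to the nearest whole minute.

10 minutes

6 min = 360 s
File: 163.500 Mbps × 360 s = 58860.0 Mb.
With 2% container overhead: ×1.02. → 60037.2 Mb.
At 100 Mbps: 60037.2 / 100 = 600.4 s ≈ 10 minutes.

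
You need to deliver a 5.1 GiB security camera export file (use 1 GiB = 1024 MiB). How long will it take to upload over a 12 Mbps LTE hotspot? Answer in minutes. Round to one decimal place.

60.8 minutes

File: 5.1 GiB = 43808.7 Mb.
At 12 Mbps: 43808.7 / 12 = 3650.7 s ≈ 60.8 minutes.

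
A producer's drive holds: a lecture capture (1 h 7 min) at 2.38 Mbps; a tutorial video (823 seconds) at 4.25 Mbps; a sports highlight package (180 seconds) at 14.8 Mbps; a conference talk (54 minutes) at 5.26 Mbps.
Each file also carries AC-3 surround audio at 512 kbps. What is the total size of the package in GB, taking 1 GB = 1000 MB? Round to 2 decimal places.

4.63 GB

Audio: 512 kbps = 0.512 Mbps.
lecture capture: 2.892 Mbps × 4020 s = 11625.8 Mb
tutorial video: 4.762 Mbps × 823 s = 3919.1 Mb
sports highlight package: 15.312 Mbps × 180 s = 2756.2 Mb
conference talk: 5.772 Mbps × 3240 s = 18701.3 Mb
Total: 37002.4 Mb = 4625.3 MB.
= 4.625 GB.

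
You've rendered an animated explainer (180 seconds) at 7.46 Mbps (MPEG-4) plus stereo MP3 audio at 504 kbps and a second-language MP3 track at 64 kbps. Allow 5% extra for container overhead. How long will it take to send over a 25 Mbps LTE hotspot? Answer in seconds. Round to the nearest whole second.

Audio total: 504 + 64 = 568 kbps = 0.568 Mbps.
Total bitrate: 8.028 Mbps.
File: 8.028 Mbps × 180 s = 1445.0 Mb.
With 5% container overhead: ×1.05. → 1517.3 Mb.
At 25 Mbps: 1517.3 / 25 = 60.7 s ≈ 60.7 seconds.

61 seconds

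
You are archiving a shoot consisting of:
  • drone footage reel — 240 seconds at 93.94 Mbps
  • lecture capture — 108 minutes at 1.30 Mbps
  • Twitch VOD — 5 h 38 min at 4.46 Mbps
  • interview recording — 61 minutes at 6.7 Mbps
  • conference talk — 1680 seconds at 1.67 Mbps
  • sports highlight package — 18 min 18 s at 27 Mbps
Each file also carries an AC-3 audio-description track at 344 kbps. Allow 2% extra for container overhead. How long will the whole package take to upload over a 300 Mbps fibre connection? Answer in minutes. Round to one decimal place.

Audio: 344 kbps = 0.344 Mbps.
drone footage reel: 94.284 Mbps × 240 s × 1.02 = 23080.7 Mb
lecture capture: 1.644 Mbps × 6480 s × 1.02 = 10866.2 Mb
Twitch VOD: 4.804 Mbps × 20280 s × 1.02 = 99373.6 Mb
interview recording: 7.044 Mbps × 3660 s × 1.02 = 26296.7 Mb
conference talk: 2.014 Mbps × 1680 s × 1.02 = 3451.2 Mb
sports highlight package: 27.344 Mbps × 1098 s × 1.02 = 30624.2 Mb
Total: 193692.6 Mb = 24211.6 MB.
At 300 Mbps: 193692.6 / 300 = 646 s ≈ 10.8 minutes.

10.8 minutes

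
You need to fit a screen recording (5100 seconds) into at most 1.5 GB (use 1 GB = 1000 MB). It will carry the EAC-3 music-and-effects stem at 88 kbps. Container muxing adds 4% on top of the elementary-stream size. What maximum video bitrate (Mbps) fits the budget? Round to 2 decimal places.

2.17 Mbps

Budget: 1.5 GB = 12000.0 Mb.
Stream payload after overhead: 12000.0 / 1.04 = 11538.5 Mb.
Total bitrate budget: 11538.5 Mb / 5100 s = 2.262 Mbps.
Audio: 88 kbps = 0.088 Mbps.
Video: 2.262 − 0.088 = 2.174 Mbps.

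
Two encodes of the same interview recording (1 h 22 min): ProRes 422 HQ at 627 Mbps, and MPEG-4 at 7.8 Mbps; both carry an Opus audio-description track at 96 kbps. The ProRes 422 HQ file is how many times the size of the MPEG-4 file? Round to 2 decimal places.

1 h 22 min = 82 min = 4920 s
Audio: 96 kbps = 0.096 Mbps.
ProRes 422 HQ: 627.096 Mbps × 4920 s = 3085312.3 Mb = 385.664 GB.
MPEG-4: 7.896 Mbps × 4920 s = 38848.3 Mb = 4.856 GB.
Ratio: 385.664 / 4.856 = 79.419.

79.42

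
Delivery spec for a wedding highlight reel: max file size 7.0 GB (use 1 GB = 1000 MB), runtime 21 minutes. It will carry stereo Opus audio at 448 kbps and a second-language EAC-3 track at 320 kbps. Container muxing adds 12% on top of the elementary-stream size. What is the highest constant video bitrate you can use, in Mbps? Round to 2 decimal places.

Budget: 7.0 GB = 56000.0 Mb.
Stream payload after overhead: 56000.0 / 1.12 = 50000.0 Mb.
21 min = 1260 s
Total bitrate budget: 50000.0 Mb / 1260 s = 39.683 Mbps.
Audio total: 448 + 320 = 768 kbps = 0.768 Mbps.
Video: 39.683 − 0.768 = 38.915 Mbps.

38.91 Mbps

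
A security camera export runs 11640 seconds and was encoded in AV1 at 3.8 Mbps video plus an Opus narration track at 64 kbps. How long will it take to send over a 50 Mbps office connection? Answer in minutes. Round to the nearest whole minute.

15 minutes

Audio: 64 kbps = 0.064 Mbps.
Total bitrate: 3.864 Mbps.
File: 3.864 Mbps × 11640 s = 44977.0 Mb.
At 50 Mbps: 44977.0 / 50 = 899.5 s ≈ 15 minutes.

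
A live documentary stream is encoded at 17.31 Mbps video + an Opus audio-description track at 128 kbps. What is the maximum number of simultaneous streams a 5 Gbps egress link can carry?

Audio: 128 kbps = 0.128 Mbps.
Per-viewer media rate: 17.438 Mbps.
5 Gbps = 5,000 Mbps; 5,000 / 17.438 = 286.73 → 286 viewers.

286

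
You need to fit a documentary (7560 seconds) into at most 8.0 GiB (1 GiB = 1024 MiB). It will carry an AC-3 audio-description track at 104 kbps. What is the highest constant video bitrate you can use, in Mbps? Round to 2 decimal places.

8.99 Mbps

Budget: 8.0 GiB = 68719.5 Mb.
Total bitrate budget: 68719.5 Mb / 7560 s = 9.090 Mbps.
Audio: 104 kbps = 0.104 Mbps.
Video: 9.090 − 0.104 = 8.986 Mbps.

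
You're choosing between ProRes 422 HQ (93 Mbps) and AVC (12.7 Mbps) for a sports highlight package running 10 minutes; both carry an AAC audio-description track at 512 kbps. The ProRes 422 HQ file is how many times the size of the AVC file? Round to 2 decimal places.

7.08

10 min = 600 s
Audio: 512 kbps = 0.512 Mbps.
ProRes 422 HQ: 93.512 Mbps × 600 s = 56107.2 Mb = 7.013 GB.
AVC: 13.212 Mbps × 600 s = 7927.2 Mb = 0.991 GB.
Ratio: 7.013 / 0.991 = 7.078.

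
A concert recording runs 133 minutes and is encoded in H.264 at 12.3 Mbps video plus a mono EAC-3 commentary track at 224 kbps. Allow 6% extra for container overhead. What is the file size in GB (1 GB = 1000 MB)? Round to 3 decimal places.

13.242 GB

133 min = 7980 s
Audio: 224 kbps = 0.224 Mbps.
Total bitrate: 12.3 + 0.224 = 12.524 Mbps.
Stream data: 12.524 Mbps × 7980 s = 99941.5 Mb.
With 6% container overhead: ×1.06.
105,938 Mb ÷ 8 = 13,242 MB → 13.24 GB.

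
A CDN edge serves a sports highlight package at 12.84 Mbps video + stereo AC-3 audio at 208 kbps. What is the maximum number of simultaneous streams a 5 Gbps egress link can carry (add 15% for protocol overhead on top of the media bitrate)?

333

Audio: 208 kbps = 0.208 Mbps.
Per-viewer media rate: 13.048 Mbps.
On the wire with 15% overhead: 15.005 Mbps.
5 Gbps = 5,000 Mbps; 5,000 / 15.005 = 333.22 → 333 viewers.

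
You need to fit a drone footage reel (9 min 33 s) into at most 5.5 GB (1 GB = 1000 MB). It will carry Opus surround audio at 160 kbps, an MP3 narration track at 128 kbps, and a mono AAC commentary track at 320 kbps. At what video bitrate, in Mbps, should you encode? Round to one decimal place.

Budget: 5.5 GB = 44000.0 Mb.
9 min 33 s = 573 s
Total bitrate budget: 44000.0 Mb / 573 s = 76.789 Mbps.
Audio total: 160 + 128 + 320 = 608 kbps = 0.608 Mbps.
Video: 76.789 − 0.608 = 76.181 Mbps.

76.2 Mbps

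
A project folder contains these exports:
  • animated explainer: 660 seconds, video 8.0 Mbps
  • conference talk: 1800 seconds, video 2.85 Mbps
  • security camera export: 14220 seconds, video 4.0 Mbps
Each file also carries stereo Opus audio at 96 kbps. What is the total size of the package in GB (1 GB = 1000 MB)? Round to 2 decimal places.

Audio: 96 kbps = 0.096 Mbps.
animated explainer: 8.096 Mbps × 660 s = 5343.4 Mb
conference talk: 2.946 Mbps × 1800 s = 5302.8 Mb
security camera export: 4.096 Mbps × 14220 s = 58245.1 Mb
Total: 68891.3 Mb = 8611.4 MB.
= 8.611 GB.

8.61 GB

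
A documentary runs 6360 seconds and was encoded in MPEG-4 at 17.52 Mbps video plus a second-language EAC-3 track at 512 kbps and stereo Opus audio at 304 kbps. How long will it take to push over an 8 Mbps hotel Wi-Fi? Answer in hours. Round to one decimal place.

4.0 hours

Audio total: 512 + 304 = 816 kbps = 0.816 Mbps.
Total bitrate: 18.336 Mbps.
File: 18.336 Mbps × 6360 s = 116617.0 Mb.
At 8 Mbps: 116617.0 / 8 = 14577.1 s ≈ 4.05 hours.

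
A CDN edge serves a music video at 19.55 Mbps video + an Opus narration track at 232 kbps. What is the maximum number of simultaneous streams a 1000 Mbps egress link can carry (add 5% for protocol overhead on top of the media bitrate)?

Audio: 232 kbps = 0.232 Mbps.
Per-viewer media rate: 19.782 Mbps.
On the wire with 5% overhead: 20.771 Mbps.
1000 Mbps = 1,000 Mbps; 1,000 / 20.771 = 48.14 → 48 viewers.

48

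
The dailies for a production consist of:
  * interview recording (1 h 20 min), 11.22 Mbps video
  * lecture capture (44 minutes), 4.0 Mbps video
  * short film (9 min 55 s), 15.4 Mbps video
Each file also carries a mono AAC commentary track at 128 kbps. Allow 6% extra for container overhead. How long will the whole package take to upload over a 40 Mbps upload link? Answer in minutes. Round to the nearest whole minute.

Audio: 128 kbps = 0.128 Mbps.
interview recording: 11.348 Mbps × 4800 s × 1.06 = 57738.6 Mb
lecture capture: 4.128 Mbps × 2640 s × 1.06 = 11551.8 Mb
short film: 15.528 Mbps × 595 s × 1.06 = 9793.5 Mb
Total: 79083.9 Mb = 9885.5 MB.
At 40 Mbps: 79083.9 / 40 = 1977 s ≈ 33 minutes.

33 minutes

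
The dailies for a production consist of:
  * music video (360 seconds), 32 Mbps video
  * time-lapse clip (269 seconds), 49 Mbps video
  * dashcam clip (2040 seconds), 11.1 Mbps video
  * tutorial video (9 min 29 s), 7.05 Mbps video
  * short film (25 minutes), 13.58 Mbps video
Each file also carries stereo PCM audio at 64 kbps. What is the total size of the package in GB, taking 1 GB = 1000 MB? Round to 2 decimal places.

9.00 GB

Audio: 64 kbps = 0.064 Mbps.
music video: 32.064 Mbps × 360 s = 11543.0 Mb
time-lapse clip: 49.064 Mbps × 269 s = 13198.2 Mb
dashcam clip: 11.164 Mbps × 2040 s = 22774.6 Mb
tutorial video: 7.114 Mbps × 569 s = 4047.9 Mb
short film: 13.644 Mbps × 1500 s = 20466.0 Mb
Total: 72029.7 Mb = 9003.7 MB.
= 9.004 GB.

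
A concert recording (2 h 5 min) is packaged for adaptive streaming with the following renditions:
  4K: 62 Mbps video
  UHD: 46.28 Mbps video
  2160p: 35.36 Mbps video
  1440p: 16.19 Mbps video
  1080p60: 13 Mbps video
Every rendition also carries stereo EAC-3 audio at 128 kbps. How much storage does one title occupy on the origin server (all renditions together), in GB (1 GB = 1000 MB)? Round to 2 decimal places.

162.63 GB

2 h 5 min = 125 min = 7500 s
Audio: 128 kbps = 0.128 Mbps.
Sum of rendition bitrates: (62+0.128) + (46.28+0.128) + (35.36+0.128) + (16.19+0.128) + (13+0.128) = 173.470 Mbps.
× 7500 s = 1,301,025 Mb = 162,628 MB = 162.6 GB.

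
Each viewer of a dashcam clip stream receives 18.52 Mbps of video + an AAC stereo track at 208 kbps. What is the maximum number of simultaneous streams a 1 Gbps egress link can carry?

53

Audio: 208 kbps = 0.208 Mbps.
Per-viewer media rate: 18.728 Mbps.
1 Gbps = 1,000 Mbps; 1,000 / 18.728 = 53.40 → 53 viewers.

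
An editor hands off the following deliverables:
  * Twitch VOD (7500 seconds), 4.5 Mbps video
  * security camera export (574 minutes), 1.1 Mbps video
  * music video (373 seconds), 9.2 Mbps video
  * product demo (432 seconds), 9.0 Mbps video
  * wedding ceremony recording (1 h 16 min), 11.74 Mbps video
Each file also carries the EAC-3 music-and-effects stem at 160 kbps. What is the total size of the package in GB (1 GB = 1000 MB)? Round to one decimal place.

Audio: 160 kbps = 0.160 Mbps.
Twitch VOD: 4.660 Mbps × 7500 s = 34950.0 Mb
security camera export: 1.260 Mbps × 34440 s = 43394.4 Mb
music video: 9.360 Mbps × 373 s = 3491.3 Mb
product demo: 9.160 Mbps × 432 s = 3957.1 Mb
wedding ceremony recording: 11.900 Mbps × 4560 s = 54264.0 Mb
Total: 140056.8 Mb = 17507.1 MB.
= 17.51 GB.

17.5 GB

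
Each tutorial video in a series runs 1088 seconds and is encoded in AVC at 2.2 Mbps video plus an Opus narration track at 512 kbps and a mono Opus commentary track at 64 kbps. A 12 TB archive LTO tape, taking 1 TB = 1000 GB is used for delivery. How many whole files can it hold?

31785

Audio total: 512 + 64 = 576 kbps = 0.576 Mbps.
Total bitrate: 2.776 Mbps.
Per item: 2.776 Mbps × 1088 s = 3,020 Mb = 377.5 MB.
Capacity: 12 TB = 96,000,000 Mb; 31785.05 items → 31785 complete.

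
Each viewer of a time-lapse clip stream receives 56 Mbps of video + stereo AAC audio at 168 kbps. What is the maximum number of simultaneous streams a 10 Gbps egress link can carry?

178

Audio: 168 kbps = 0.168 Mbps.
Per-viewer media rate: 56.168 Mbps.
10 Gbps = 10,000 Mbps; 10,000 / 56.168 = 178.04 → 178 viewers.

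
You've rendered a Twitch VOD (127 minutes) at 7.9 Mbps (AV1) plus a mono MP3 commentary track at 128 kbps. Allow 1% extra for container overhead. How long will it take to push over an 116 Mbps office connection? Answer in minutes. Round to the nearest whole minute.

127 min = 7620 s
Audio: 128 kbps = 0.128 Mbps.
Total bitrate: 8.028 Mbps.
File: 8.028 Mbps × 7620 s = 61173.4 Mb.
With 1% container overhead: ×1.01. → 61785.1 Mb.
At 116 Mbps: 61785.1 / 116 = 532.6 s ≈ 8.88 minutes.

9 minutes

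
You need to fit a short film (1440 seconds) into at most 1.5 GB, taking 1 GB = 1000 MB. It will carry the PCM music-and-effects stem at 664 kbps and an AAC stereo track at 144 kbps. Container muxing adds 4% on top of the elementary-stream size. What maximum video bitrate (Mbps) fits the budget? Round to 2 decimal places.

Budget: 1.5 GB = 12000.0 Mb.
Stream payload after overhead: 12000.0 / 1.04 = 11538.5 Mb.
Total bitrate budget: 11538.5 Mb / 1440 s = 8.013 Mbps.
Audio total: 664 + 144 = 808 kbps = 0.808 Mbps.
Video: 8.013 − 0.808 = 7.205 Mbps.

7.20 Mbps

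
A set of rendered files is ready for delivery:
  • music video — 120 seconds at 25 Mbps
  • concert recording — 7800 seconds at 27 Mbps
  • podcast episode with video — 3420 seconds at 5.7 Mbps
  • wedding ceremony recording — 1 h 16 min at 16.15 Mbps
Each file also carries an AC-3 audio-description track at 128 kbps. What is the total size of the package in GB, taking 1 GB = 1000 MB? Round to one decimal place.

38.6 GB

Audio: 128 kbps = 0.128 Mbps.
music video: 25.128 Mbps × 120 s = 3015.4 Mb
concert recording: 27.128 Mbps × 7800 s = 211598.4 Mb
podcast episode with video: 5.828 Mbps × 3420 s = 19931.8 Mb
wedding ceremony recording: 16.278 Mbps × 4560 s = 74227.7 Mb
Total: 308773.2 Mb = 38596.7 MB.
= 38.60 GB.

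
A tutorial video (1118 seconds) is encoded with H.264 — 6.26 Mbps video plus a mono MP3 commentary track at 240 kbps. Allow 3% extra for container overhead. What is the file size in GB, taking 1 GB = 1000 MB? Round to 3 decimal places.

0.936 GB

Audio: 240 kbps = 0.240 Mbps.
Total bitrate: 6.26 + 0.240 = 6.500 Mbps.
Stream data: 6.500 Mbps × 1118 s = 7267.0 Mb.
With 3% container overhead: ×1.03.
7,485 Mb ÷ 8 = 935.6 MB → 0.9356 GB.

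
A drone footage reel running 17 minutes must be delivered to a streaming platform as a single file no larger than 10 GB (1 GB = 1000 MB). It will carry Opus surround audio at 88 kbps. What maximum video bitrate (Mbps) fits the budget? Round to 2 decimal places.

Budget: 10 GB = 80000.0 Mb.
17 min = 1020 s
Total bitrate budget: 80000.0 Mb / 1020 s = 78.431 Mbps.
Audio: 88 kbps = 0.088 Mbps.
Video: 78.431 − 0.088 = 78.343 Mbps.

78.34 Mbps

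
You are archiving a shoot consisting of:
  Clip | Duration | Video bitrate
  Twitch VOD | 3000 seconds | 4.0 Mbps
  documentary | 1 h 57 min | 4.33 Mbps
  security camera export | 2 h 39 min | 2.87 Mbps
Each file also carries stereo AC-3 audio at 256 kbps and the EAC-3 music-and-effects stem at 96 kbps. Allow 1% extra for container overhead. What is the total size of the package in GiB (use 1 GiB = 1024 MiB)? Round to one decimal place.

Audio total: 256 + 96 = 352 kbps = 0.352 Mbps.
Twitch VOD: 4.352 Mbps × 3000 s × 1.01 = 13186.6 Mb
documentary: 4.682 Mbps × 7020 s × 1.01 = 33196.3 Mb
security camera export: 3.222 Mbps × 9540 s × 1.01 = 31045.3 Mb
Total: 77428.1 Mb = 9678.5 MB.
= 9.014 GiB.

9.0 GiB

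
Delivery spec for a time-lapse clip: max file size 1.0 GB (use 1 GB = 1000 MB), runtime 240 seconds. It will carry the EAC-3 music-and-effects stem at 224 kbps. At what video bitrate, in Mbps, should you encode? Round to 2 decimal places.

Budget: 1.0 GB = 8000.0 Mb.
Total bitrate budget: 8000.0 Mb / 240 s = 33.333 Mbps.
Audio: 224 kbps = 0.224 Mbps.
Video: 33.333 − 0.224 = 33.109 Mbps.

33.11 Mbps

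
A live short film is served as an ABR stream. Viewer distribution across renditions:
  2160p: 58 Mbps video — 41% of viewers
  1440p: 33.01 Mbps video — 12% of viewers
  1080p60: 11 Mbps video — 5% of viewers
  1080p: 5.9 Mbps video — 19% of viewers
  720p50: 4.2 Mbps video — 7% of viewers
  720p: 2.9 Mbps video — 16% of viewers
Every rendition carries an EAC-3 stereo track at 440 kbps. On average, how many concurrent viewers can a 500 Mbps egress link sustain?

16

Audio: 440 kbps = 0.440 Mbps.
Average per-viewer bitrate: 0.41×58.440 + 0.12×33.450 + 0.05×11.440 + 0.19×6.340 + 0.07×4.640 + 0.16×3.340 = 30.610 Mbps.
500 Mbps = 500.0 Mbps; 500.0 / 30.610 = 16.33 → 16.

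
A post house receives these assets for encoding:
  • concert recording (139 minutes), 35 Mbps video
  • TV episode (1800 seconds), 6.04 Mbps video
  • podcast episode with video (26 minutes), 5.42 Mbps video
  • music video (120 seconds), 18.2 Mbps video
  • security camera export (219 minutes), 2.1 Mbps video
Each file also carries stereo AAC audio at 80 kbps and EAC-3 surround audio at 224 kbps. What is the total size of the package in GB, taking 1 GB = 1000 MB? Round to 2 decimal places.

Audio total: 80 + 224 = 304 kbps = 0.304 Mbps.
concert recording: 35.304 Mbps × 8340 s = 294435.4 Mb
TV episode: 6.344 Mbps × 1800 s = 11419.2 Mb
podcast episode with video: 5.724 Mbps × 1560 s = 8929.4 Mb
music video: 18.504 Mbps × 120 s = 2220.5 Mb
security camera export: 2.404 Mbps × 13140 s = 31588.6 Mb
Total: 348593.0 Mb = 43574.1 MB.
= 43.57 GB.

43.57 GB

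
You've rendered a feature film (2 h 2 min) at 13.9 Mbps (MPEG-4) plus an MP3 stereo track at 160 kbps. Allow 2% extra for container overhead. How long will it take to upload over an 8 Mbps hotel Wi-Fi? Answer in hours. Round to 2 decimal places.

2 h 2 min = 122 min = 7320 s
Audio: 160 kbps = 0.160 Mbps.
Total bitrate: 14.060 Mbps.
File: 14.060 Mbps × 7320 s = 102919.2 Mb.
With 2% container overhead: ×1.02. → 104977.6 Mb.
At 8 Mbps: 104977.6 / 8 = 13122.2 s ≈ 3.65 hours.

3.65 hours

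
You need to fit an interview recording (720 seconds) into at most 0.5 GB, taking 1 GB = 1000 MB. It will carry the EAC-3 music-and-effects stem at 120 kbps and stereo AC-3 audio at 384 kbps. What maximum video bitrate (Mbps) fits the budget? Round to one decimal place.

5.1 Mbps

Budget: 0.5 GB = 4000.0 Mb.
Total bitrate budget: 4000.0 Mb / 720 s = 5.556 Mbps.
Audio total: 120 + 384 = 504 kbps = 0.504 Mbps.
Video: 5.556 − 0.504 = 5.052 Mbps.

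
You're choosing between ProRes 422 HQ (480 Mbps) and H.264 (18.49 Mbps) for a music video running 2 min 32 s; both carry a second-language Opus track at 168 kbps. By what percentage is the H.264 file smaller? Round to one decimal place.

2 min 32 s = 152 s
Audio: 168 kbps = 0.168 Mbps.
ProRes 422 HQ: 480.168 Mbps × 152 s = 72985.5 Mb = 9.123 GB.
H.264: 18.658 Mbps × 152 s = 2836.0 Mb = 0.355 GB.
Reduction: (1 − 0.355/9.123) × 100 = 96.11%.

96.1%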